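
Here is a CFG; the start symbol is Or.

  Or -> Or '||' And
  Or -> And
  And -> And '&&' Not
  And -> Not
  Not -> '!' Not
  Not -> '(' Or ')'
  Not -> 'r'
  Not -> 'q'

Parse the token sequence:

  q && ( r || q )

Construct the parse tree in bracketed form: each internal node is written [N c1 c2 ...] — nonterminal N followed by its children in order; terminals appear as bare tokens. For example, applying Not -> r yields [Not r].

Or
And
And && Not
Not && Not
q && Not
q && ( Or )
q && ( Or || And )
q && ( And || And )
q && ( Not || And )
q && ( r || And )
q && ( r || Not )
q && ( r || q )

[Or [And [And [Not q]] && [Not ( [Or [Or [And [Not r]]] || [And [Not q]]] )]]]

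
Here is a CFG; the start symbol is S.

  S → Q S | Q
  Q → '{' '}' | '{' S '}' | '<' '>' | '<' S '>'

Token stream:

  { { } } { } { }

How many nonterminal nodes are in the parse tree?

8

[S [Q { [S [Q { }]] }] [S [Q { }] [S [Q { }]]]]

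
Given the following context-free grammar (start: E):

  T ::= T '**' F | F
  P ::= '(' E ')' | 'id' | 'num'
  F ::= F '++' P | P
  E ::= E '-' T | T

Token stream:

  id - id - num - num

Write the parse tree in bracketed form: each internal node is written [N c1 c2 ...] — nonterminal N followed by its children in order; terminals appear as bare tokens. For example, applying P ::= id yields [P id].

E
E - T
E - T - T
E - T - T - T
T - T - T - T
F - T - T - T
P - T - T - T
id - T - T - T
id - F - T - T
id - P - T - T
id - id - T - T
id - id - F - T
id - id - P - T
id - id - num - T
id - id - num - F
id - id - num - P
id - id - num - num

[E [E [E [E [T [F [P id]]]] - [T [F [P id]]]] - [T [F [P num]]]] - [T [F [P num]]]]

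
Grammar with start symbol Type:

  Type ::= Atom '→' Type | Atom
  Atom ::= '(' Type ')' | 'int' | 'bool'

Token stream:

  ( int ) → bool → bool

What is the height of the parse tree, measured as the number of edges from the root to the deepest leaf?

[Type [Atom ( [Type [Atom int]] )] → [Type [Atom bool] → [Type [Atom bool]]]]

4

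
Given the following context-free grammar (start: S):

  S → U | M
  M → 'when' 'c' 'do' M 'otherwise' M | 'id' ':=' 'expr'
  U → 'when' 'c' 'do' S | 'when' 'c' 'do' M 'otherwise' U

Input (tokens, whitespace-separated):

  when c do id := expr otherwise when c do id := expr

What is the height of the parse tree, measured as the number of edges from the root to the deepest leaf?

5

[S [U when c do [M id := expr] otherwise [U when c do [S [M id := expr]]]]]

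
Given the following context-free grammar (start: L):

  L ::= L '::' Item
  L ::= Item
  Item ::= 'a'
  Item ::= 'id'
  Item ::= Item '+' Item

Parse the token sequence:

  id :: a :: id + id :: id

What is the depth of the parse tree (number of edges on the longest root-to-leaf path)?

[L [L [L [L [Item id]] :: [Item a]] :: [Item [Item id] + [Item id]]] :: [Item id]]

5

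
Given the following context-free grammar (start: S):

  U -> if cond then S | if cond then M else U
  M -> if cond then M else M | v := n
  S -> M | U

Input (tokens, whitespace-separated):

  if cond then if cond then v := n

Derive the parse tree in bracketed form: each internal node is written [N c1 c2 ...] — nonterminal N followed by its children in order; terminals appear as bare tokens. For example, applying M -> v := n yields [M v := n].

S
U
if cond then S
if cond then U
if cond then if cond then S
if cond then if cond then M
if cond then if cond then v := n

[S [U if cond then [S [U if cond then [S [M v := n]]]]]]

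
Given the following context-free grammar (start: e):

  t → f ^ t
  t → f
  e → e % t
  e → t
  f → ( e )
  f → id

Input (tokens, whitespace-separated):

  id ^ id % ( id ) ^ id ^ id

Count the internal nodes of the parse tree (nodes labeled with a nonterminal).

15

[e [e [t [f id] ^ [t [f id]]]] % [t [f ( [e [t [f id]]] )] ^ [t [f id] ^ [t [f id]]]]]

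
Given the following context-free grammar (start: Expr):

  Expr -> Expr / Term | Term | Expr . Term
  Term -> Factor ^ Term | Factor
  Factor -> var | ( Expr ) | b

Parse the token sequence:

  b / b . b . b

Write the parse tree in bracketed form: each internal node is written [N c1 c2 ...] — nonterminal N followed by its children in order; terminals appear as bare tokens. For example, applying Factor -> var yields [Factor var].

[Expr [Expr [Expr [Expr [Term [Factor b]]] / [Term [Factor b]]] . [Term [Factor b]]] . [Term [Factor b]]]

Expr
Expr . Term
Expr . Term . Term
Expr / Term . Term . Term
Term / Term . Term . Term
Factor / Term . Term . Term
b / Term . Term . Term
b / Factor . Term . Term
b / b . Term . Term
b / b . Factor . Term
b / b . b . Term
b / b . b . Factor
b / b . b . b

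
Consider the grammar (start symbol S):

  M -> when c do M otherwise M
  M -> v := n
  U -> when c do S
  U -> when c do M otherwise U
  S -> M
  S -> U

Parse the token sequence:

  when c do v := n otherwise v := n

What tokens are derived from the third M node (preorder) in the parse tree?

v := n

[S [M when c do [M v := n] otherwise [M v := n]]]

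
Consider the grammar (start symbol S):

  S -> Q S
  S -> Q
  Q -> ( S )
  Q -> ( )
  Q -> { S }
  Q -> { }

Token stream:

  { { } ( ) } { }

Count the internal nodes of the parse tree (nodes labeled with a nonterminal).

[S [Q { [S [Q { }] [S [Q ( )]]] }] [S [Q { }]]]

8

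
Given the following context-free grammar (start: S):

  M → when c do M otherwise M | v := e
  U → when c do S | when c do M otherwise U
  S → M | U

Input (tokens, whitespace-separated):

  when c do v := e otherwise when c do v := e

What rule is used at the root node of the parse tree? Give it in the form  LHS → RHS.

S → U

[S [U when c do [M v := e] otherwise [U when c do [S [M v := e]]]]]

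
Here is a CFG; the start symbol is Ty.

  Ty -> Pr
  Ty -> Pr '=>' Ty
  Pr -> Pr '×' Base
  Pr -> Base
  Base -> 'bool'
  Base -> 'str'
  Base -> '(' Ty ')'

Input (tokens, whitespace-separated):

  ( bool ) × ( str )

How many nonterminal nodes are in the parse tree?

[Ty [Pr [Pr [Base ( [Ty [Pr [Base bool]]] )]] × [Base ( [Ty [Pr [Base str]]] )]]]

11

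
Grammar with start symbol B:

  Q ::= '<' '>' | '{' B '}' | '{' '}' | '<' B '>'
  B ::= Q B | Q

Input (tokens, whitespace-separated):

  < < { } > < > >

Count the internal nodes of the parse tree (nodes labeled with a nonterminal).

8

[B [Q < [B [Q < [B [Q { }]] >] [B [Q < >]]] >]]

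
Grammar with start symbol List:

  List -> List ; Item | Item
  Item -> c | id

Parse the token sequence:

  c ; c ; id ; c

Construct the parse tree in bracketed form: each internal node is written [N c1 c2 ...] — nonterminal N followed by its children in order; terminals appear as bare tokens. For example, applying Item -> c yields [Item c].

List
List ; Item
List ; Item ; Item
List ; Item ; Item ; Item
Item ; Item ; Item ; Item
c ; Item ; Item ; Item
c ; c ; Item ; Item
c ; c ; id ; Item
c ; c ; id ; c

[List [List [List [List [Item c]] ; [Item c]] ; [Item id]] ; [Item c]]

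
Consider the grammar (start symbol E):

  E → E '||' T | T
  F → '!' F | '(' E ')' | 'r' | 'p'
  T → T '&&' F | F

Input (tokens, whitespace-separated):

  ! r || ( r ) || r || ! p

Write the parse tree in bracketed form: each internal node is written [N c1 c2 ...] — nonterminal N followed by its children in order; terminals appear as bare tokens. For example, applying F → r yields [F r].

[E [E [E [E [T [F ! [F r]]]] || [T [F ( [E [T [F r]]] )]]] || [T [F r]]] || [T [F ! [F p]]]]

E
E || T
E || T || T
E || T || T || T
T || T || T || T
F || T || T || T
! F || T || T || T
! r || T || T || T
! r || F || T || T
! r || ( E ) || T || T
! r || ( T ) || T || T
! r || ( F ) || T || T
! r || ( r ) || T || T
! r || ( r ) || F || T
! r || ( r ) || r || T
! r || ( r ) || r || F
! r || ( r ) || r || ! F
! r || ( r ) || r || ! p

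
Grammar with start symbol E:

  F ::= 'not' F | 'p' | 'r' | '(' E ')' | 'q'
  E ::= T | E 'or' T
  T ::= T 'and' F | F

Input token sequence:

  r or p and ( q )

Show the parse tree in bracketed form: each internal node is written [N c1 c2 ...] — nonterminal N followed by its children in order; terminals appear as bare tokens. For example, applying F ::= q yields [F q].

[E [E [T [F r]]] or [T [T [F p]] and [F ( [E [T [F q]]] )]]]

E
E or T
T or T
F or T
r or T
r or T and F
r or F and F
r or p and F
r or p and ( E )
r or p and ( T )
r or p and ( F )
r or p and ( q )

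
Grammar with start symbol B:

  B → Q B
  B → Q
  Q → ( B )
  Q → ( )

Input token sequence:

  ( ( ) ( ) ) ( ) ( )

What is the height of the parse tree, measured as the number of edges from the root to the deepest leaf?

5

[B [Q ( [B [Q ( )] [B [Q ( )]]] )] [B [Q ( )] [B [Q ( )]]]]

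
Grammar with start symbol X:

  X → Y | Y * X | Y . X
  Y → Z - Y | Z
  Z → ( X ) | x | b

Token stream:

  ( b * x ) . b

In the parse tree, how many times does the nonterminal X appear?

[X [Y [Z ( [X [Y [Z b]] * [X [Y [Z x]]]] )]] . [X [Y [Z b]]]]

4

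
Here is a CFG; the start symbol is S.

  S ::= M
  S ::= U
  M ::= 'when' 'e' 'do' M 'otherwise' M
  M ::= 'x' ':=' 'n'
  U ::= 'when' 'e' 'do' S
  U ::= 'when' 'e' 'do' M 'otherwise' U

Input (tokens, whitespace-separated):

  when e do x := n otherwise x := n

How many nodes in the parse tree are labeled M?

3

[S [M when e do [M x := n] otherwise [M x := n]]]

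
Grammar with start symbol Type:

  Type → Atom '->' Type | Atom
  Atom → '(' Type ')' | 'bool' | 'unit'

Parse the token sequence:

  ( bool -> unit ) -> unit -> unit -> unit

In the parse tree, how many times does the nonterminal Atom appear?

6

[Type [Atom ( [Type [Atom bool] -> [Type [Atom unit]]] )] -> [Type [Atom unit] -> [Type [Atom unit] -> [Type [Atom unit]]]]]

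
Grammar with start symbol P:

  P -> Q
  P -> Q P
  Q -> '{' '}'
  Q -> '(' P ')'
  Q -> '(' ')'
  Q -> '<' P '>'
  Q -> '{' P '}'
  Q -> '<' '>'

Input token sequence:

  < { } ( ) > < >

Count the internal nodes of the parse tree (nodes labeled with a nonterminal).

8

[P [Q < [P [Q { }] [P [Q ( )]]] >] [P [Q < >]]]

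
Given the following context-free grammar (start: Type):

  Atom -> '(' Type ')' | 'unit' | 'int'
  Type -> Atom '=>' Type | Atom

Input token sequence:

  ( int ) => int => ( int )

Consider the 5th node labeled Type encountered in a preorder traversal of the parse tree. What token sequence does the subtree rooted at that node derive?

[Type [Atom ( [Type [Atom int]] )] => [Type [Atom int] => [Type [Atom ( [Type [Atom int]] )]]]]

int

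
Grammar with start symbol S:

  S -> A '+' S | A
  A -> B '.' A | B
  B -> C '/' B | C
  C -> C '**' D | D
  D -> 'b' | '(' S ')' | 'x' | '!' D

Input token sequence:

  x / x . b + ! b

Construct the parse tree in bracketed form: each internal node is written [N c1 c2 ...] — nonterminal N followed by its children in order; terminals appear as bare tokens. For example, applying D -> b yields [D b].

[S [A [B [C [D x]] / [B [C [D x]]]] . [A [B [C [D b]]]]] + [S [A [B [C [D ! [D b]]]]]]]

S
A + S
B . A + S
C / B . A + S
D / B . A + S
x / B . A + S
x / C . A + S
x / D . A + S
x / x . A + S
x / x . B + S
x / x . C + S
x / x . D + S
x / x . b + S
x / x . b + A
x / x . b + B
x / x . b + C
x / x . b + D
x / x . b + ! D
x / x . b + ! b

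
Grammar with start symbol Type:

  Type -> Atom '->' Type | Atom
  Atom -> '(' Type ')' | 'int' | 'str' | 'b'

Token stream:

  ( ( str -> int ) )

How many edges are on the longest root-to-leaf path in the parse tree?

7

[Type [Atom ( [Type [Atom ( [Type [Atom str] -> [Type [Atom int]]] )]] )]]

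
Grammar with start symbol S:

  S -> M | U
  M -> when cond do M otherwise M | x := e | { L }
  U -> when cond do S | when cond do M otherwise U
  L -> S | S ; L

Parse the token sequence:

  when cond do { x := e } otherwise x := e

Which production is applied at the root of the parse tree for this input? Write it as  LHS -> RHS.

S -> M

[S [M when cond do [M { [L [S [M x := e]]] }] otherwise [M x := e]]]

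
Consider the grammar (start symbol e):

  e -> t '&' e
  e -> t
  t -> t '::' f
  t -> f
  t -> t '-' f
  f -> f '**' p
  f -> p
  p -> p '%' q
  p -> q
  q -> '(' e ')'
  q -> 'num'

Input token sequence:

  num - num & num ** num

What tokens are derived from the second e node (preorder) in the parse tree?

num ** num

[e [t [t [f [p [q num]]]] - [f [p [q num]]]] & [e [t [f [f [p [q num]]] ** [p [q num]]]]]]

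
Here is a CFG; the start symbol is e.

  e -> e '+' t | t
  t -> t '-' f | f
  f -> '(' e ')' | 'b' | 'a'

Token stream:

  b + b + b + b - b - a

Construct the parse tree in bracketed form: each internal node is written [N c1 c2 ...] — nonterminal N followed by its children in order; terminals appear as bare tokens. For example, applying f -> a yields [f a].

e
e + t
e + t + t
e + t + t + t
t + t + t + t
f + t + t + t
b + t + t + t
b + f + t + t
b + b + t + t
b + b + f + t
b + b + b + t
b + b + b + t - f
b + b + b + t - f - f
b + b + b + f - f - f
b + b + b + b - f - f
b + b + b + b - b - f
b + b + b + b - b - a

[e [e [e [e [t [f b]]] + [t [f b]]] + [t [f b]]] + [t [t [t [f b]] - [f b]] - [f a]]]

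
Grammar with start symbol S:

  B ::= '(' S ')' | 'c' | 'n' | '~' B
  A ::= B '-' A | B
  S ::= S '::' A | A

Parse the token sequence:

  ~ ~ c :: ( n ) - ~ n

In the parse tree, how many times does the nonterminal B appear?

[S [S [A [B ~ [B ~ [B c]]]]] :: [A [B ( [S [A [B n]]] )] - [A [B ~ [B n]]]]]

7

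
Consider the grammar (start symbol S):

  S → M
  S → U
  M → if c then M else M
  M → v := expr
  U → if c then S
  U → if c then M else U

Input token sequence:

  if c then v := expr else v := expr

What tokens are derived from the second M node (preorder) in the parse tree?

v := expr

[S [M if c then [M v := expr] else [M v := expr]]]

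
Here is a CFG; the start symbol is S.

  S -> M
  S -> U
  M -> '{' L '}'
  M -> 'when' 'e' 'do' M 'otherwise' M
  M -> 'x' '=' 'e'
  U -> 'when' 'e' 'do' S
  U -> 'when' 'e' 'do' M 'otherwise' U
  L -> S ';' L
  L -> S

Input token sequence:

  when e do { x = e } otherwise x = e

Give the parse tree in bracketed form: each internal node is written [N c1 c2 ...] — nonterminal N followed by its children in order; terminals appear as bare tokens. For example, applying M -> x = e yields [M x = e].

S
M
when e do M otherwise M
when e do { L } otherwise M
when e do { S } otherwise M
when e do { M } otherwise M
when e do { x = e } otherwise M
when e do { x = e } otherwise x = e

[S [M when e do [M { [L [S [M x = e]]] }] otherwise [M x = e]]]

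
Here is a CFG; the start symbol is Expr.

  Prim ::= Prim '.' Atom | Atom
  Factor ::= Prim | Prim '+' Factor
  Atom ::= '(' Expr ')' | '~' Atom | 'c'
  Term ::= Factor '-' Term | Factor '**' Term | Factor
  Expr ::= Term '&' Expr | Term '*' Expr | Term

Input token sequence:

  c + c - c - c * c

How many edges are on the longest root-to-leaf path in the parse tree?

7

[Expr [Term [Factor [Prim [Atom c]] + [Factor [Prim [Atom c]]]] - [Term [Factor [Prim [Atom c]]] - [Term [Factor [Prim [Atom c]]]]]] * [Expr [Term [Factor [Prim [Atom c]]]]]]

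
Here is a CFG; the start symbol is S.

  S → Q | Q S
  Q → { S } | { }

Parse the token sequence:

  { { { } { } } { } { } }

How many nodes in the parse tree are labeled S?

6

[S [Q { [S [Q { [S [Q { }] [S [Q { }]]] }] [S [Q { }] [S [Q { }]]]] }]]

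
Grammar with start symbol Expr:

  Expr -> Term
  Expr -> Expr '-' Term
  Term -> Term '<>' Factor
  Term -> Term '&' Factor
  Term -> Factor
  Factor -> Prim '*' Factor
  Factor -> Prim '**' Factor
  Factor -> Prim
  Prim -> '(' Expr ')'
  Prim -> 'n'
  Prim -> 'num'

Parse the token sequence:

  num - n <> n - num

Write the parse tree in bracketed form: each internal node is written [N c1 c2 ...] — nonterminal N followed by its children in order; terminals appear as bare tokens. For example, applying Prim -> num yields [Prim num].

[Expr [Expr [Expr [Term [Factor [Prim num]]]] - [Term [Term [Factor [Prim n]]] <> [Factor [Prim n]]]] - [Term [Factor [Prim num]]]]

Expr
Expr - Term
Expr - Term - Term
Term - Term - Term
Factor - Term - Term
Prim - Term - Term
num - Term - Term
num - Term <> Factor - Term
num - Factor <> Factor - Term
num - Prim <> Factor - Term
num - n <> Factor - Term
num - n <> Prim - Term
num - n <> n - Term
num - n <> n - Factor
num - n <> n - Prim
num - n <> n - num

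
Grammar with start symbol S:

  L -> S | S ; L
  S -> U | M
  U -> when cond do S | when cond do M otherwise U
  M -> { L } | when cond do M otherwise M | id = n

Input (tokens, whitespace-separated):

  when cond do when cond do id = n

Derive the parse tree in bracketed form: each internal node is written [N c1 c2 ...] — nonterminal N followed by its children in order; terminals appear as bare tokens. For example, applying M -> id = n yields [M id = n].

S
U
when cond do S
when cond do U
when cond do when cond do S
when cond do when cond do M
when cond do when cond do id = n

[S [U when cond do [S [U when cond do [S [M id = n]]]]]]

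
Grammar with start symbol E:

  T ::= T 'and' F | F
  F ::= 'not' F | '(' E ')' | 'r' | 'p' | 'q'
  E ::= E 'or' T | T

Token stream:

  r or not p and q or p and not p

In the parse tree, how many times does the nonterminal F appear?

7

[E [E [E [T [F r]]] or [T [T [F not [F p]]] and [F q]]] or [T [T [F p]] and [F not [F p]]]]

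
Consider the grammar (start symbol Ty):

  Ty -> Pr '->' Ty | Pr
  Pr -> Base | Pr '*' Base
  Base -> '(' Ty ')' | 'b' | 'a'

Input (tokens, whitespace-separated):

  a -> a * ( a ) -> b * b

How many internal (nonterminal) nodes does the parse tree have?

16

[Ty [Pr [Base a]] -> [Ty [Pr [Pr [Base a]] * [Base ( [Ty [Pr [Base a]]] )]] -> [Ty [Pr [Pr [Base b]] * [Base b]]]]]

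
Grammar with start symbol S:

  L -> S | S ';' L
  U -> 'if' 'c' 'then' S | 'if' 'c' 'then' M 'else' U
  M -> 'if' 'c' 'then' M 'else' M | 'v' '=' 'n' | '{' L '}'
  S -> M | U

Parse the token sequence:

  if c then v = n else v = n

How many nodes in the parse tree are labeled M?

[S [M if c then [M v = n] else [M v = n]]]

3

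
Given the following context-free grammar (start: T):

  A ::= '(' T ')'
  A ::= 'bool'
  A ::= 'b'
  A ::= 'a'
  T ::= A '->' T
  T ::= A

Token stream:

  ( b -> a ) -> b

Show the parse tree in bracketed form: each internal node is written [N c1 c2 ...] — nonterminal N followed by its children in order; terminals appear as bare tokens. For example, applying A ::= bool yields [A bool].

[T [A ( [T [A b] -> [T [A a]]] )] -> [T [A b]]]

T
A -> T
( T ) -> T
( A -> T ) -> T
( b -> T ) -> T
( b -> A ) -> T
( b -> a ) -> T
( b -> a ) -> A
( b -> a ) -> b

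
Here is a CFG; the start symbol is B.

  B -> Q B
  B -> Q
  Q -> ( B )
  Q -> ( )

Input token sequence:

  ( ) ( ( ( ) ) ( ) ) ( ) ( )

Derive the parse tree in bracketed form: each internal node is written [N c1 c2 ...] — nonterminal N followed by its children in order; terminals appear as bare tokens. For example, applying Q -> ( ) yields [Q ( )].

B
Q B
( ) B
( ) Q B
( ) ( B ) B
( ) ( Q B ) B
( ) ( ( B ) B ) B
( ) ( ( Q ) B ) B
( ) ( ( ( ) ) B ) B
( ) ( ( ( ) ) Q ) B
( ) ( ( ( ) ) ( ) ) B
( ) ( ( ( ) ) ( ) ) Q B
( ) ( ( ( ) ) ( ) ) ( ) B
( ) ( ( ( ) ) ( ) ) ( ) Q
( ) ( ( ( ) ) ( ) ) ( ) ( )

[B [Q ( )] [B [Q ( [B [Q ( [B [Q ( )]] )] [B [Q ( )]]] )] [B [Q ( )] [B [Q ( )]]]]]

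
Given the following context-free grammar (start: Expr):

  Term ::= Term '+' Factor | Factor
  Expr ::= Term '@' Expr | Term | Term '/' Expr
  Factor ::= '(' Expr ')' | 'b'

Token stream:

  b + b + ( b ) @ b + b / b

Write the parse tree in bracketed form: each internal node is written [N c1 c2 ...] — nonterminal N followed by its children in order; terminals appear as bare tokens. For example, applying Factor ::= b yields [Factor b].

Expr
Term @ Expr
Term + Factor @ Expr
Term + Factor + Factor @ Expr
Factor + Factor + Factor @ Expr
b + Factor + Factor @ Expr
b + b + Factor @ Expr
b + b + ( Expr ) @ Expr
b + b + ( Term ) @ Expr
b + b + ( Factor ) @ Expr
b + b + ( b ) @ Expr
b + b + ( b ) @ Term / Expr
b + b + ( b ) @ Term + Factor / Expr
b + b + ( b ) @ Factor + Factor / Expr
b + b + ( b ) @ b + Factor / Expr
b + b + ( b ) @ b + b / Expr
b + b + ( b ) @ b + b / Term
b + b + ( b ) @ b + b / Factor
b + b + ( b ) @ b + b / b

[Expr [Term [Term [Term [Factor b]] + [Factor b]] + [Factor ( [Expr [Term [Factor b]]] )]] @ [Expr [Term [Term [Factor b]] + [Factor b]] / [Expr [Term [Factor b]]]]]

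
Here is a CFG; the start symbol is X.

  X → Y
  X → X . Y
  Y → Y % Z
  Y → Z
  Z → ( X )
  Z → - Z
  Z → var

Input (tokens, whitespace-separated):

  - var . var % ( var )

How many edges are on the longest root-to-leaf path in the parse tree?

[X [X [Y [Z - [Z var]]]] . [Y [Y [Z var]] % [Z ( [X [Y [Z var]]] )]]]

6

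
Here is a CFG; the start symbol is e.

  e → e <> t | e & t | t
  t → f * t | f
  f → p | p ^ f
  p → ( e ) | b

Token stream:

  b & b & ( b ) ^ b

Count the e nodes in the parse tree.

[e [e [e [t [f [p b]]]] & [t [f [p b]]]] & [t [f [p ( [e [t [f [p b]]]] )] ^ [f [p b]]]]]

4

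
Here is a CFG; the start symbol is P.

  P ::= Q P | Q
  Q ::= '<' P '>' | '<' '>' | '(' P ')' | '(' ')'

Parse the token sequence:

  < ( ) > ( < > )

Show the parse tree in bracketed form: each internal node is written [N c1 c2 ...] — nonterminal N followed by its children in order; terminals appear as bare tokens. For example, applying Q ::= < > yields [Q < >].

P
Q P
< P > P
< Q > P
< ( ) > P
< ( ) > Q
< ( ) > ( P )
< ( ) > ( Q )
< ( ) > ( < > )

[P [Q < [P [Q ( )]] >] [P [Q ( [P [Q < >]] )]]]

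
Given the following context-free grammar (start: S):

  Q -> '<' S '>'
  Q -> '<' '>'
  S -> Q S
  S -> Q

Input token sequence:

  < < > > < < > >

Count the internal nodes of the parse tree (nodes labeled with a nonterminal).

[S [Q < [S [Q < >]] >] [S [Q < [S [Q < >]] >]]]

8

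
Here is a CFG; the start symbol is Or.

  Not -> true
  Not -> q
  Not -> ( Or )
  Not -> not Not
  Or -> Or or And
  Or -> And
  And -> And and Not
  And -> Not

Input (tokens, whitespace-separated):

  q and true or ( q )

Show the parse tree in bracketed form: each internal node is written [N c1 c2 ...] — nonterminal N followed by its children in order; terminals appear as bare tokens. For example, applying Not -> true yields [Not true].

[Or [Or [And [And [Not q]] and [Not true]]] or [And [Not ( [Or [And [Not q]]] )]]]

Or
Or or And
And or And
And and Not or And
Not and Not or And
q and Not or And
q and true or And
q and true or Not
q and true or ( Or )
q and true or ( And )
q and true or ( Not )
q and true or ( q )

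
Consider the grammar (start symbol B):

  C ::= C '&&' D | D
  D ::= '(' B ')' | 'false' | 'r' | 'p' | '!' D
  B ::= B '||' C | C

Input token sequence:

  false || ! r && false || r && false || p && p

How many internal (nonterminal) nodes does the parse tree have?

[B [B [B [B [C [D false]]] || [C [C [D ! [D r]]] && [D false]]] || [C [C [D r]] && [D false]]] || [C [C [D p]] && [D p]]]

19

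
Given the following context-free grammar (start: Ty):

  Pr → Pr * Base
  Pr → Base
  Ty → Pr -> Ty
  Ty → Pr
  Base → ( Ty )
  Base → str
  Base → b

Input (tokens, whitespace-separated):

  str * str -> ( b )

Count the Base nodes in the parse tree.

[Ty [Pr [Pr [Base str]] * [Base str]] -> [Ty [Pr [Base ( [Ty [Pr [Base b]]] )]]]]

4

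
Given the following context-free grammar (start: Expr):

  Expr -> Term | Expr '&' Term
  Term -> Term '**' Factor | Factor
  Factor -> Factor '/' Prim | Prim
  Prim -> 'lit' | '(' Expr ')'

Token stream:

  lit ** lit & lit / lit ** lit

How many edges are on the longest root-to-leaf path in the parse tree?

6

[Expr [Expr [Term [Term [Factor [Prim lit]]] ** [Factor [Prim lit]]]] & [Term [Term [Factor [Factor [Prim lit]] / [Prim lit]]] ** [Factor [Prim lit]]]]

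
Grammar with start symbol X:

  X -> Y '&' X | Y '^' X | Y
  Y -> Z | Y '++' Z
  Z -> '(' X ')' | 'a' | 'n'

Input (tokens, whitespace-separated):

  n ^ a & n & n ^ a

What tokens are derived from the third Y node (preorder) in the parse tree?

n

[X [Y [Z n]] ^ [X [Y [Z a]] & [X [Y [Z n]] & [X [Y [Z n]] ^ [X [Y [Z a]]]]]]]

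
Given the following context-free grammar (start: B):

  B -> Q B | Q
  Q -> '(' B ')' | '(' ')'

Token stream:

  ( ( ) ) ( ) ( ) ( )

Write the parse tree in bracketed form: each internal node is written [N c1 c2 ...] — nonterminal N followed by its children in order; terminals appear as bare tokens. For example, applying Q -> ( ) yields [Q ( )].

[B [Q ( [B [Q ( )]] )] [B [Q ( )] [B [Q ( )] [B [Q ( )]]]]]

B
Q B
( B ) B
( Q ) B
( ( ) ) B
( ( ) ) Q B
( ( ) ) ( ) B
( ( ) ) ( ) Q B
( ( ) ) ( ) ( ) B
( ( ) ) ( ) ( ) Q
( ( ) ) ( ) ( ) ( )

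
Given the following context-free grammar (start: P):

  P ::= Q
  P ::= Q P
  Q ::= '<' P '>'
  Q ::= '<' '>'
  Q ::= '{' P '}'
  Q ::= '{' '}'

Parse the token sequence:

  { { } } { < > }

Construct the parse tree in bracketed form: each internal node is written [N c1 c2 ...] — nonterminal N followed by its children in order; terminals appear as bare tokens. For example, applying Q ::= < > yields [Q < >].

[P [Q { [P [Q { }]] }] [P [Q { [P [Q < >]] }]]]

P
Q P
{ P } P
{ Q } P
{ { } } P
{ { } } Q
{ { } } { P }
{ { } } { Q }
{ { } } { < > }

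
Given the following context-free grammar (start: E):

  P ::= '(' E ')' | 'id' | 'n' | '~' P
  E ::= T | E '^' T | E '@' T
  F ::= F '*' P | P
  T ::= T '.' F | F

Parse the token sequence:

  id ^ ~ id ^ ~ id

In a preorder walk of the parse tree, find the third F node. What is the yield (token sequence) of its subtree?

~ id

[E [E [E [T [F [P id]]]] ^ [T [F [P ~ [P id]]]]] ^ [T [F [P ~ [P id]]]]]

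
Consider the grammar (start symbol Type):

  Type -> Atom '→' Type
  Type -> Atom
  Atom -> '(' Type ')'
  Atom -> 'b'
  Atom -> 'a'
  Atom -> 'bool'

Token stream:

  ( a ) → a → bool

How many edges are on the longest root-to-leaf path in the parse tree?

[Type [Atom ( [Type [Atom a]] )] → [Type [Atom a] → [Type [Atom bool]]]]

4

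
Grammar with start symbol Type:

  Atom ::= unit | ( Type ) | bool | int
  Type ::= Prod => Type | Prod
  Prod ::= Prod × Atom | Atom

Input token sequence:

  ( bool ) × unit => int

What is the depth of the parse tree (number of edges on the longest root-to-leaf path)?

7

[Type [Prod [Prod [Atom ( [Type [Prod [Atom bool]]] )]] × [Atom unit]] => [Type [Prod [Atom int]]]]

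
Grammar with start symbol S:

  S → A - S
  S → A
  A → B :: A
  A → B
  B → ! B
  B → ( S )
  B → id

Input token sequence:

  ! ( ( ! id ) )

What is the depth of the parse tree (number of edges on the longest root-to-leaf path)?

[S [A [B ! [B ( [S [A [B ( [S [A [B ! [B id]]]] )]]] )]]]]

11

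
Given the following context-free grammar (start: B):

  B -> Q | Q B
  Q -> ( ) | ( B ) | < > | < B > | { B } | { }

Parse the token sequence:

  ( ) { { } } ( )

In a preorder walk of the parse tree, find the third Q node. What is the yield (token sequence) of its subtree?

[B [Q ( )] [B [Q { [B [Q { }]] }] [B [Q ( )]]]]

{ }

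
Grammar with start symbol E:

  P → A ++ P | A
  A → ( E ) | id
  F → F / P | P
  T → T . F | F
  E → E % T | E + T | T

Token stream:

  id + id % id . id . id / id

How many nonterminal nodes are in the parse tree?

[E [E [E [T [F [P [A id]]]]] + [T [F [P [A id]]]]] % [T [T [T [F [P [A id]]]] . [F [P [A id]]]] . [F [F [P [A id]]] / [P [A id]]]]]

26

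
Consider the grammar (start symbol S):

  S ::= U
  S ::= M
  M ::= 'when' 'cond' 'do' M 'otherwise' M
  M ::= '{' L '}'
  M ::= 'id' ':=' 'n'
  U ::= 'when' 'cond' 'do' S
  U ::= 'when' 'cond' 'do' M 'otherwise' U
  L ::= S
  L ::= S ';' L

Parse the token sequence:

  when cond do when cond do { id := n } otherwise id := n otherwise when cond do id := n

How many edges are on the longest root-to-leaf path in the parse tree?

[S [U when cond do [M when cond do [M { [L [S [M id := n]]] }] otherwise [M id := n]] otherwise [U when cond do [S [M id := n]]]]]

7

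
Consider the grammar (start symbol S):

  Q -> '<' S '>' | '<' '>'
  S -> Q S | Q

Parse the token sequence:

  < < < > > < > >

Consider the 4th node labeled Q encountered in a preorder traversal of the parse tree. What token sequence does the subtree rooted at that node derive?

[S [Q < [S [Q < [S [Q < >]] >] [S [Q < >]]] >]]

< >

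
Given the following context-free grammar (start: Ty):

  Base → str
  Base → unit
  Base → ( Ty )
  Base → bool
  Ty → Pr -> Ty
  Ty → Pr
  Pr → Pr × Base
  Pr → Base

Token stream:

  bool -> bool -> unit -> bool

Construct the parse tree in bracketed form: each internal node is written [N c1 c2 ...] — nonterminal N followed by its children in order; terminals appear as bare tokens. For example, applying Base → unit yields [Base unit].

[Ty [Pr [Base bool]] -> [Ty [Pr [Base bool]] -> [Ty [Pr [Base unit]] -> [Ty [Pr [Base bool]]]]]]

Ty
Pr -> Ty
Base -> Ty
bool -> Ty
bool -> Pr -> Ty
bool -> Base -> Ty
bool -> bool -> Ty
bool -> bool -> Pr -> Ty
bool -> bool -> Base -> Ty
bool -> bool -> unit -> Ty
bool -> bool -> unit -> Pr
bool -> bool -> unit -> Base
bool -> bool -> unit -> bool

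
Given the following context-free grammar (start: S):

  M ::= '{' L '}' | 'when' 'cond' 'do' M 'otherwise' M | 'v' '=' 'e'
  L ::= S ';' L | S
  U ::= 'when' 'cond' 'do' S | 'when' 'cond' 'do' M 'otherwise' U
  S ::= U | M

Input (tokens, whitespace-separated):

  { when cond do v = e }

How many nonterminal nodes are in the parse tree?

[S [M { [L [S [U when cond do [S [M v = e]]]]] }]]

7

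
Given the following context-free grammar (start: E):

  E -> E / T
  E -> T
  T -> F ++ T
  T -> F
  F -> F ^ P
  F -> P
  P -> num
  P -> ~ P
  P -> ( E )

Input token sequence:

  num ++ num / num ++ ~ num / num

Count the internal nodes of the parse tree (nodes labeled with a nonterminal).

19

[E [E [E [T [F [P num]] ++ [T [F [P num]]]]] / [T [F [P num]] ++ [T [F [P ~ [P num]]]]]] / [T [F [P num]]]]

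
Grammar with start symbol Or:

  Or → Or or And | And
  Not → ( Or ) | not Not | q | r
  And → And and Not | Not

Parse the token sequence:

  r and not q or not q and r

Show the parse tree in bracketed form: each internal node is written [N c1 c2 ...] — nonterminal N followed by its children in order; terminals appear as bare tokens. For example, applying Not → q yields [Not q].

Or
Or or And
And or And
And and Not or And
Not and Not or And
r and Not or And
r and not Not or And
r and not q or And
r and not q or And and Not
r and not q or Not and Not
r and not q or not Not and Not
r and not q or not q and Not
r and not q or not q and r

[Or [Or [And [And [Not r]] and [Not not [Not q]]]] or [And [And [Not not [Not q]]] and [Not r]]]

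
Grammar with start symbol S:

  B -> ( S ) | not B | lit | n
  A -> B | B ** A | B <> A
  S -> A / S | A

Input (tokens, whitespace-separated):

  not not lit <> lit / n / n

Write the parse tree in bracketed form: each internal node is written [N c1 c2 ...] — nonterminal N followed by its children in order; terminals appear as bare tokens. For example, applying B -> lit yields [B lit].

S
A / S
B <> A / S
not B <> A / S
not not B <> A / S
not not lit <> A / S
not not lit <> B / S
not not lit <> lit / S
not not lit <> lit / A / S
not not lit <> lit / B / S
not not lit <> lit / n / S
not not lit <> lit / n / A
not not lit <> lit / n / B
not not lit <> lit / n / n

[S [A [B not [B not [B lit]]] <> [A [B lit]]] / [S [A [B n]] / [S [A [B n]]]]]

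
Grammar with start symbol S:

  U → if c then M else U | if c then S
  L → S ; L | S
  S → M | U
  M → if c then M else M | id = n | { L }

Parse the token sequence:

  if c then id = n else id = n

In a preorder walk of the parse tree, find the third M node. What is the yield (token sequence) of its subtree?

id = n

[S [M if c then [M id = n] else [M id = n]]]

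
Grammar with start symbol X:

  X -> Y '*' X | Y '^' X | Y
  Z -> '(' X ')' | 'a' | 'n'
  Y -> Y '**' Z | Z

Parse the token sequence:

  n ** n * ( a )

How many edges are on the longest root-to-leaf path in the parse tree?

[X [Y [Y [Z n]] ** [Z n]] * [X [Y [Z ( [X [Y [Z a]]] )]]]]

7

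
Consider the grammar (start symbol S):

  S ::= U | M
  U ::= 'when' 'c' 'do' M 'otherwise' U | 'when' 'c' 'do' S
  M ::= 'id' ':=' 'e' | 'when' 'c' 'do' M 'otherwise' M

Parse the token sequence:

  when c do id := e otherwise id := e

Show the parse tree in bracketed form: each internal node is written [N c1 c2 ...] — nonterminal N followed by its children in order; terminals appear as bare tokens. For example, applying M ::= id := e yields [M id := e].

S
M
when c do M otherwise M
when c do id := e otherwise M
when c do id := e otherwise id := e

[S [M when c do [M id := e] otherwise [M id := e]]]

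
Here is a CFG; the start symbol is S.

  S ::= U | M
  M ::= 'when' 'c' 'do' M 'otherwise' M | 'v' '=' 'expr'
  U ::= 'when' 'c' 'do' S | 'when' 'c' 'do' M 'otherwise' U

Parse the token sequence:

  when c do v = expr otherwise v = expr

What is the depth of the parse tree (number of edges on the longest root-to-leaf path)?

3

[S [M when c do [M v = expr] otherwise [M v = expr]]]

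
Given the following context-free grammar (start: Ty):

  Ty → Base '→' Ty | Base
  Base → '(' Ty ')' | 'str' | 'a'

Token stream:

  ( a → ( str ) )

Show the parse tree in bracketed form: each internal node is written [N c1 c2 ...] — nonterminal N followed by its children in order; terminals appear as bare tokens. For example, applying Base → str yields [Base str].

Ty
Base
( Ty )
( Base → Ty )
( a → Ty )
( a → Base )
( a → ( Ty ) )
( a → ( Base ) )
( a → ( str ) )

[Ty [Base ( [Ty [Base a] → [Ty [Base ( [Ty [Base str]] )]]] )]]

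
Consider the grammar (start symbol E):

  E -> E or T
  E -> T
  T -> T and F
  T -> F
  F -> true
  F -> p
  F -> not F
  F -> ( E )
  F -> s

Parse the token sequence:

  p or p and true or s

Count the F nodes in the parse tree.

4

[E [E [E [T [F p]]] or [T [T [F p]] and [F true]]] or [T [F s]]]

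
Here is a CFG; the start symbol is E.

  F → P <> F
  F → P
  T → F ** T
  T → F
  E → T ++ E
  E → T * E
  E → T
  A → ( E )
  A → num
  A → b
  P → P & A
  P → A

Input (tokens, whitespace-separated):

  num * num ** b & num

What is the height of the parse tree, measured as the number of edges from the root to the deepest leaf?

8

[E [T [F [P [A num]]]] * [E [T [F [P [A num]]] ** [T [F [P [P [A b]] & [A num]]]]]]]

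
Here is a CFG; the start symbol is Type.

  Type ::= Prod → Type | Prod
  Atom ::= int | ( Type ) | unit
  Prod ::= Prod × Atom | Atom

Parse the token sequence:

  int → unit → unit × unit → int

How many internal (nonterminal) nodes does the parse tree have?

14

[Type [Prod [Atom int]] → [Type [Prod [Atom unit]] → [Type [Prod [Prod [Atom unit]] × [Atom unit]] → [Type [Prod [Atom int]]]]]]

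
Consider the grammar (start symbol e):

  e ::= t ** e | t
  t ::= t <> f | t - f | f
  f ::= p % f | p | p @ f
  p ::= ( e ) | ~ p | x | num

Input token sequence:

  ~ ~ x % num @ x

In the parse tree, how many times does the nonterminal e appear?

1

[e [t [f [p ~ [p ~ [p x]]] % [f [p num] @ [f [p x]]]]]]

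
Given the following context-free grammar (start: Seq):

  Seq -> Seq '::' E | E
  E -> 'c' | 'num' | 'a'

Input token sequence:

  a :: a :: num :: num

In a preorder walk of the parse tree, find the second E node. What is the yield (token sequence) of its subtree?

[Seq [Seq [Seq [Seq [E a]] :: [E a]] :: [E num]] :: [E num]]

a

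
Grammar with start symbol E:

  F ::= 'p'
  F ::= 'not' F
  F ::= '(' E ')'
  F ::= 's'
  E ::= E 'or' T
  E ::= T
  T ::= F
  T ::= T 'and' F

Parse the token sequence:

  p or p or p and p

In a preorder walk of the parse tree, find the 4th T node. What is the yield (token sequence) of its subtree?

p

[E [E [E [T [F p]]] or [T [F p]]] or [T [T [F p]] and [F p]]]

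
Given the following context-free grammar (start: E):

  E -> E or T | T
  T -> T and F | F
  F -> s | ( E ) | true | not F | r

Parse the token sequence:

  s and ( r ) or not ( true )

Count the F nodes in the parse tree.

6

[E [E [T [T [F s]] and [F ( [E [T [F r]]] )]]] or [T [F not [F ( [E [T [F true]]] )]]]]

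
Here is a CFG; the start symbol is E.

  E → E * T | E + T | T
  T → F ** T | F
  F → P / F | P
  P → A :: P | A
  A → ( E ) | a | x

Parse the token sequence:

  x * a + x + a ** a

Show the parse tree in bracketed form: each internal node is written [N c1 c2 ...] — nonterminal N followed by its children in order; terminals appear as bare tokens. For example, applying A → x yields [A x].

[E [E [E [E [T [F [P [A x]]]]] * [T [F [P [A a]]]]] + [T [F [P [A x]]]]] + [T [F [P [A a]]] ** [T [F [P [A a]]]]]]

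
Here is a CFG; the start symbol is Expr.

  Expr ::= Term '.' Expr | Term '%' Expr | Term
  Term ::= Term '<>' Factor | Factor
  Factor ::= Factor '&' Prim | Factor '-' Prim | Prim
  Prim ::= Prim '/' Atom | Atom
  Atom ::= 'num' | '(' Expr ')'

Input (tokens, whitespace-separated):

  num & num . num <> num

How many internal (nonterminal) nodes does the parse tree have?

17

[Expr [Term [Factor [Factor [Prim [Atom num]]] & [Prim [Atom num]]]] . [Expr [Term [Term [Factor [Prim [Atom num]]]] <> [Factor [Prim [Atom num]]]]]]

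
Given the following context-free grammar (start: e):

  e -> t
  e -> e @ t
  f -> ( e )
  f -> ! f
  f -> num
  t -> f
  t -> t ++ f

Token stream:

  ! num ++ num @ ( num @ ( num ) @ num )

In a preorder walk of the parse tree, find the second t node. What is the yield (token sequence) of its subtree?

! num

[e [e [t [t [f ! [f num]]] ++ [f num]]] @ [t [f ( [e [e [e [t [f num]]] @ [t [f ( [e [t [f num]]] )]]] @ [t [f num]]] )]]]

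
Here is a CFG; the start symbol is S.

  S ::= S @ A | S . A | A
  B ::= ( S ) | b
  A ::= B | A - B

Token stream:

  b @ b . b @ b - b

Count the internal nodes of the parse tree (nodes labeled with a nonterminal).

[S [S [S [S [A [B b]]] @ [A [B b]]] . [A [B b]]] @ [A [A [B b]] - [B b]]]

14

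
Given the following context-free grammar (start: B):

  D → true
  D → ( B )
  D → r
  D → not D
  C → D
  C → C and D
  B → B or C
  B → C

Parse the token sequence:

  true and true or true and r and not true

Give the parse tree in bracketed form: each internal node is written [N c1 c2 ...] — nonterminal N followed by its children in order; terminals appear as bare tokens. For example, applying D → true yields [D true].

[B [B [C [C [D true]] and [D true]]] or [C [C [C [D true]] and [D r]] and [D not [D true]]]]

B
B or C
C or C
C and D or C
D and D or C
true and D or C
true and true or C
true and true or C and D
true and true or C and D and D
true and true or D and D and D
true and true or true and D and D
true and true or true and r and D
true and true or true and r and not D
true and true or true and r and not true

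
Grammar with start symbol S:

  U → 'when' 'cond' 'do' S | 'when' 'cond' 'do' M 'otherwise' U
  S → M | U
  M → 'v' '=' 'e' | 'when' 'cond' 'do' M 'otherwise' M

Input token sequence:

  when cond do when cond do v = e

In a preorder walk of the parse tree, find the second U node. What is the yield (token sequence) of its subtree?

[S [U when cond do [S [U when cond do [S [M v = e]]]]]]

when cond do v = e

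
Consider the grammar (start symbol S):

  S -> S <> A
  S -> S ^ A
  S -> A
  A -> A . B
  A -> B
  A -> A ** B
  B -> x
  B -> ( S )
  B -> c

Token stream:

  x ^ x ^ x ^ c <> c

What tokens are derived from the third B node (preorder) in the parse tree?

[S [S [S [S [S [A [B x]]] ^ [A [B x]]] ^ [A [B x]]] ^ [A [B c]]] <> [A [B c]]]

x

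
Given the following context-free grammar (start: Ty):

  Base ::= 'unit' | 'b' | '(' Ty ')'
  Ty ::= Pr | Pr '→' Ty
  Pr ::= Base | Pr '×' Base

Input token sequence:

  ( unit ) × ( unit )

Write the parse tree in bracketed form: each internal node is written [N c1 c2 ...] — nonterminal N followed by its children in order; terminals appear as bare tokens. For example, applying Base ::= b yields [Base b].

[Ty [Pr [Pr [Base ( [Ty [Pr [Base unit]]] )]] × [Base ( [Ty [Pr [Base unit]]] )]]]

Ty
Pr
Pr × Base
Base × Base
( Ty ) × Base
( Pr ) × Base
( Base ) × Base
( unit ) × Base
( unit ) × ( Ty )
( unit ) × ( Pr )
( unit ) × ( Base )
( unit ) × ( unit )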